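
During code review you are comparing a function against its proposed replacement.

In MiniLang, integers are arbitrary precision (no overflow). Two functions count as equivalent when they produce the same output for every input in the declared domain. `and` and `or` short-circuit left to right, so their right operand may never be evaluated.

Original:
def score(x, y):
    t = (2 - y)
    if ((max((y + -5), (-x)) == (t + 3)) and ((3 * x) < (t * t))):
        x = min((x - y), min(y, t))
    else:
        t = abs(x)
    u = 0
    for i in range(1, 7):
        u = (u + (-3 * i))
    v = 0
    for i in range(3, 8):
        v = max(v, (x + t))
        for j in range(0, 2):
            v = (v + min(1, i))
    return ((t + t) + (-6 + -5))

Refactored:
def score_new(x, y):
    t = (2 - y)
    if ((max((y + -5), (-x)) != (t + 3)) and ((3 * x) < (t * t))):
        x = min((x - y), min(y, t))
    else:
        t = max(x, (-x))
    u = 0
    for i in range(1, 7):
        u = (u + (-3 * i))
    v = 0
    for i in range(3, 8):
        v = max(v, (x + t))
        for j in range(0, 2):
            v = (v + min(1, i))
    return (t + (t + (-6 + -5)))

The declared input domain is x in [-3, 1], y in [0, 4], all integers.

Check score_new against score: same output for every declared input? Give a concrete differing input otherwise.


Not equivalent: x=-3, y=0 separates them (-5 vs -7).
score: t becomes 2; next ((max((y + -5), (-x)) == (t + 3)) and ((3 * x) < (t * t))) evaluates to false; next t becomes 3; next u becomes 0; next at i=1:; next u becomes -3; next at i=2:; next u becomes -9; next at i=3:; next u becomes -18; next at i=4:; next u becomes -30; next at i=5:; next u becomes -45; next at i=6:; next u becomes -63; next v becomes 0; next at i=3:; next v becomes 0; next at j=0:; next v becomes 1; next at j=1:; next v becomes 2; next at i=4:; next v becomes 2; next at j=0:; next v becomes 3; next at j=1:; next v becomes 4; next at i=5:; next v becomes 4; next at j=0:; next v becomes 5; next at j=1:; next v becomes 6; next at i=6:; next v becomes 6; next at j=0:; next v becomes 7; next at j=1:; next v becomes 8; next at i=7:; next v becomes 8; next at j=0:; next v becomes 9; next at j=1:; next v becomes 10; next final value -5
score_new: t becomes 2; next ((max((y + -5), (-x)) != (t + 3)) and ((3 * x) < (t * t))) evaluates to true; next x becomes -3; next u becomes 0; next at i=1:; next u becomes -3; next at i=2:; next u becomes -9; next at i=3:; next u becomes -18; next at i=4:; next u becomes -30; next at i=5:; next u becomes -45; next at i=6:; next u becomes -63; next v becomes 0; next at i=3:; next v becomes 0; next at j=0:; next v becomes 1; next at j=1:; next v becomes 2; next at i=4:; next v becomes 2; next at j=0:; next v becomes 3; next at j=1:; next v becomes 4; next at i=5:; next v becomes 4; next at j=0:; next v becomes 5; next at j=1:; next v becomes 6; next at i=6:; next v becomes 6; next at j=0:; next v becomes 7; next at j=1:; next v becomes 8; next at i=7:; next v becomes 8; next at j=0:; next v becomes 9; next at j=1:; next v becomes 10; next final value -7
verdict: not equivalent; witness: x=-3, y=0


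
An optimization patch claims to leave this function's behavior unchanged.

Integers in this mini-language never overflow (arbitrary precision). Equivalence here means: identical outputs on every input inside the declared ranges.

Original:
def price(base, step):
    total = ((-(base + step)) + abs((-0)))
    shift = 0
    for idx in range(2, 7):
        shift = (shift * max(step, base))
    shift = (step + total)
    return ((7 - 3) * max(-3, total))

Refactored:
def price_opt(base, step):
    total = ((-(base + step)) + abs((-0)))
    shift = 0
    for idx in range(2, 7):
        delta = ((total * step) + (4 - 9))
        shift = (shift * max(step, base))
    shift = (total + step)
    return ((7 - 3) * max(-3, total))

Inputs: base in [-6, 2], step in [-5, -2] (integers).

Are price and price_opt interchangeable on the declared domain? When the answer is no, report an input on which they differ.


Side by side, the visible changes include: local variable names differ; also arithmetic usage differs; also statement counts differ; also constant usage differs.
Tracing base=-5, step=-2: price: total becomes 7; next shift becomes 0; next at idx=2:; next shift becomes 0; next at idx=3:; next shift becomes 0; next at idx=4:; next shift becomes 0; next at idx=5:; next shift becomes 0; next at idx=6:; next shift becomes 0; next shift becomes 5; next final value 28 | price_opt: total becomes 7; next shift becomes 0; next at idx=2:; next delta becomes -19; next shift becomes 0; next at idx=3:; next delta becomes -19; next shift becomes 0; next at idx=4:; next delta becomes -19; next shift becomes 0; next at idx=5:; next delta becomes -19; next shift becomes 0; next at idx=6:; next delta becomes -19; next shift becomes 0; next shift becomes 5; next final value 28 — matching result 28.
Sweeping the whole domain (36 inputs) finds no disagreement.
verdict: equivalent


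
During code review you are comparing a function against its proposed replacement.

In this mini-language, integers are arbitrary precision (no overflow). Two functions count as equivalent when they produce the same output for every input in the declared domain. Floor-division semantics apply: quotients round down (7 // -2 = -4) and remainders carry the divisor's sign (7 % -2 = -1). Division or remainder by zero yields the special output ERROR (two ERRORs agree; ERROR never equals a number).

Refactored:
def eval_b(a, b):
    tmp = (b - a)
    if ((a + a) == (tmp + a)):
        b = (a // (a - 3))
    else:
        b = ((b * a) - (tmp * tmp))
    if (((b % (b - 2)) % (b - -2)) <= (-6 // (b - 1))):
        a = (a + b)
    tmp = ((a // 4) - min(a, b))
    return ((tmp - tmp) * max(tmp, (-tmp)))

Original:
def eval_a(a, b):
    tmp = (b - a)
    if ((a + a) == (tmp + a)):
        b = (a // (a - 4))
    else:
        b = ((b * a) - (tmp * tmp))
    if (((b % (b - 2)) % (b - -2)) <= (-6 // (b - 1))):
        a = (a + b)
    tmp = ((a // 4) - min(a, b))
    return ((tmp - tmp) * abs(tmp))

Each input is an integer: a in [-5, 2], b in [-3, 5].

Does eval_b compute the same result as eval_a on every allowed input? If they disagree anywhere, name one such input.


a=2, b=4 yields 0 from eval_a but ERROR from eval_b.
verdict: not equivalent; witness: a=2, b=4


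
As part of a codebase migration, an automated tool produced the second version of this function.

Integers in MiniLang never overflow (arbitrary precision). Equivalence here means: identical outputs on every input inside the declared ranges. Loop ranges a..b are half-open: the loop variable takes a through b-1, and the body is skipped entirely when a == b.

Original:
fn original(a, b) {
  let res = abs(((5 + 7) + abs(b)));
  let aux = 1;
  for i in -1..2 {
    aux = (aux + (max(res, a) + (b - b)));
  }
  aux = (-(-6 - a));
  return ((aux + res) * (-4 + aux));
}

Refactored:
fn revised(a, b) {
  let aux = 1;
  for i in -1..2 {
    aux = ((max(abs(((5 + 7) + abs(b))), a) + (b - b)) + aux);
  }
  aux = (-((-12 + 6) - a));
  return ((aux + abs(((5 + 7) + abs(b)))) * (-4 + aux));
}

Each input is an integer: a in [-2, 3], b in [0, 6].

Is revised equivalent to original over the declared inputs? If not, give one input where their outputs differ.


The two are interchangeable: constant usage differs, plus statement counts differ, plus local variable names differ, plus arithmetic usage differs, plus min/max/abs usage differs, and every declared input agrees.
One worked example (a=0, b=2) — original: res=14, then aux=1, then (i=-1), then aux=15, then (i=0), then aux=29, then (i=1), then aux=43, then aux=6, then returns 40; revised: aux=1, then (i=-1), then aux=15, then (i=0), then aux=29, then (i=1), then aux=43, then aux=6, then returns 40; agreement on 40.
Sweeping the whole domain (42 inputs) finds no disagreement.
verdict: equivalent


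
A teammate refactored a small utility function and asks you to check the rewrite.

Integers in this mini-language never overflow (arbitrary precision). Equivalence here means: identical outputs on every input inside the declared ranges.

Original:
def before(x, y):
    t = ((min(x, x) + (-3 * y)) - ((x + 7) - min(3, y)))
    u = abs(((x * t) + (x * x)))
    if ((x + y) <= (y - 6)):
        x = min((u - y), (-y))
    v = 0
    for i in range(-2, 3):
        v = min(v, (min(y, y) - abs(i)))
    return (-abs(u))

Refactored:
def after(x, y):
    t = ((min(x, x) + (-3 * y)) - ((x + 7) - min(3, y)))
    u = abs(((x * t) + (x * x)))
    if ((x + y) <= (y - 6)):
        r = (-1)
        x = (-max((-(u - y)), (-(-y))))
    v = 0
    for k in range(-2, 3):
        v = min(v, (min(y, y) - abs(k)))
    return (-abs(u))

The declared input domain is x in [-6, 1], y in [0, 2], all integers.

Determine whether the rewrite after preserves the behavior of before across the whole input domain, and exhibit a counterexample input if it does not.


Reading the diff, among the changes: local variable names differ, plus min/max/abs usage differs, plus statement counts differ, plus constant usage differs.
Tracing x=1, y=1: before: t := -9 | u := 8 | ((x + y) <= (y - 6)): false | v := 0 | iter i=-2: | v := -1 | iter i=-1: | v := -1 | iter i=0: | v := -1 | iter i=1: | v := -1 | iter i=2: | v := -1 | result -8 | after: t := -9 | u := 8 | ((x + y) <= (y - 6)): false | v := 0 | iter k=-2: | v := -1 | iter k=-1: | v := -1 | iter k=0: | v := -1 | iter k=1: | v := -1 | iter k=2: | v := -1 | result -8 — matching result -8.
Sweeping the whole domain (24 inputs) finds no disagreement.
verdict: equivalent


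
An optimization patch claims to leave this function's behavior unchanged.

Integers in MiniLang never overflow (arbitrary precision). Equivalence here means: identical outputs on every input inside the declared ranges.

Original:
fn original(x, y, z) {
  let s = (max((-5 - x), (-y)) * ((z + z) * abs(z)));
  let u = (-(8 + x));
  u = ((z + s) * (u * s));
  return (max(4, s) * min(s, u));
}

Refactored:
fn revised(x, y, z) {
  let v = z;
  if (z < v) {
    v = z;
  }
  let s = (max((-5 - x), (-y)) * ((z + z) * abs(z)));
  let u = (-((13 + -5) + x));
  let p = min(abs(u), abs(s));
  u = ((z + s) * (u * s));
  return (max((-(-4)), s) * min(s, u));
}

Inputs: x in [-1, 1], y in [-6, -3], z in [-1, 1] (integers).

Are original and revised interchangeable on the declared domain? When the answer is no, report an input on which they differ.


The two are interchangeable: arithmetic usage differs, plus constant usage differs, plus branching structure differs, plus statement counts differ, plus local variable names differ, plus min/max/abs usage differs, plus comparison usage differs, and every declared input agrees.
As a probe, take x=-1, y=-3, z=-1: original runs s = -6; u = -7; u = -294; return -1176; revised runs v = -1; (z < v) -> false; s = -6; u = -7; p = 6; u = -294; return -1176; both end at -1176.
An exhaustive pass over the 36 declared inputs shows identical outputs.
verdict: equivalent


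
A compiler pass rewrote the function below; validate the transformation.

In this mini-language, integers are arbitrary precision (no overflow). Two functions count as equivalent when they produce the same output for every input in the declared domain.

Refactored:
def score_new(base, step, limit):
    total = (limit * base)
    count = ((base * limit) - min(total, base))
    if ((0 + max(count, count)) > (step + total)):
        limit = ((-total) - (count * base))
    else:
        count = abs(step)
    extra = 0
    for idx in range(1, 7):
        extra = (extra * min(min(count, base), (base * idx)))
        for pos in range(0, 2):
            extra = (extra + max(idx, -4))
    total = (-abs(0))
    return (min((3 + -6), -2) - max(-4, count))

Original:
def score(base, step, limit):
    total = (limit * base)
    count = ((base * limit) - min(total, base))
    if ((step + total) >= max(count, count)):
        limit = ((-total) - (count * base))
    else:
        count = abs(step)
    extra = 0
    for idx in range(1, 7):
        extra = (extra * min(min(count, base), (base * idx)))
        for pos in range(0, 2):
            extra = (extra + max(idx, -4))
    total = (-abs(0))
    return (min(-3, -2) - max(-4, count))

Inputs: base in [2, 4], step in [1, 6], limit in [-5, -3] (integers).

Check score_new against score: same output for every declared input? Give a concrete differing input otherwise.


At base=2, step=1, limit=-5: score gives -4, score_new gives -3.
verdict: not equivalent; witness: base=2, step=1, limit=-5


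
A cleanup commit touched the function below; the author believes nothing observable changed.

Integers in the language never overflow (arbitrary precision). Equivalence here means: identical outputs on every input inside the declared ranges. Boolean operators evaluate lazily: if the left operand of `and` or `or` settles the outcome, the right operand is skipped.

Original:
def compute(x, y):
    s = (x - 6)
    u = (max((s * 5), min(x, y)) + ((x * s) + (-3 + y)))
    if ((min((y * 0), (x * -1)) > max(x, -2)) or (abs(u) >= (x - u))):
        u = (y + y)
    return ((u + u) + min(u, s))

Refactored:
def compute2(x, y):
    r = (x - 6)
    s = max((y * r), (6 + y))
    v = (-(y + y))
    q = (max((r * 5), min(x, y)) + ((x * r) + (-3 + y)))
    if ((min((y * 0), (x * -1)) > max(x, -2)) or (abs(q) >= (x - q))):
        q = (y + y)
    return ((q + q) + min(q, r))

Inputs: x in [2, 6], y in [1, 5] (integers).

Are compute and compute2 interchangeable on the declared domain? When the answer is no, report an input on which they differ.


Equivalent — the differences include local variable names differ; arithmetic usage differs; min/max/abs usage differs; statement counts differ; constant usage differs, yet no declared input distinguishes the two.
As a probe, take x=3, y=2: compute runs s=-3, then u=-8, then ((min((y * 0), (x * -1)) > max(x, -2)) or (abs(u) >= (x - u))) is false, then returns -24; compute2 runs r=-3, then s=8, then v=-4, then q=-8, then ((min((y * 0), (x * -1)) > max(x, -2)) or (abs(q) >= (x - q))) is false, then returns -24; both end at -24.
Sweeping the whole domain (25 inputs) finds no disagreement.
verdict: equivalent


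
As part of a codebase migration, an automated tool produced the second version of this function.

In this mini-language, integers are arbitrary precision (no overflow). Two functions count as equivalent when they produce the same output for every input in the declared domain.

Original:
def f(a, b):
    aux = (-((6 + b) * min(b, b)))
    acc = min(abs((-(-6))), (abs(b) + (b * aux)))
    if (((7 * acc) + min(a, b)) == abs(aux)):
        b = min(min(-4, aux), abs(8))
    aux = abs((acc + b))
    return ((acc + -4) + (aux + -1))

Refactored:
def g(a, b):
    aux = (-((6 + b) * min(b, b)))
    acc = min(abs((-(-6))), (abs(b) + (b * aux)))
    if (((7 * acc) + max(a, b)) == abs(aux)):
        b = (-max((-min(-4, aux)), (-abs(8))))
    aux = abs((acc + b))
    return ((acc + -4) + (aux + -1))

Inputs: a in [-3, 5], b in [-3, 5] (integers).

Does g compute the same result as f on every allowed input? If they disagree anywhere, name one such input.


Not equivalent: a=-3, b=0 separates them (-5 vs -1).
f: aux = 0; acc = 0; (((7 * acc) + min(a, b)) == abs(aux)) -> false; aux = 0; return -5
g: aux = 0; acc = 0; (((7 * acc) + max(a, b)) == abs(aux)) -> true; b = -4; aux = 4; return -1
verdict: not equivalent; witness: a=-3, b=0


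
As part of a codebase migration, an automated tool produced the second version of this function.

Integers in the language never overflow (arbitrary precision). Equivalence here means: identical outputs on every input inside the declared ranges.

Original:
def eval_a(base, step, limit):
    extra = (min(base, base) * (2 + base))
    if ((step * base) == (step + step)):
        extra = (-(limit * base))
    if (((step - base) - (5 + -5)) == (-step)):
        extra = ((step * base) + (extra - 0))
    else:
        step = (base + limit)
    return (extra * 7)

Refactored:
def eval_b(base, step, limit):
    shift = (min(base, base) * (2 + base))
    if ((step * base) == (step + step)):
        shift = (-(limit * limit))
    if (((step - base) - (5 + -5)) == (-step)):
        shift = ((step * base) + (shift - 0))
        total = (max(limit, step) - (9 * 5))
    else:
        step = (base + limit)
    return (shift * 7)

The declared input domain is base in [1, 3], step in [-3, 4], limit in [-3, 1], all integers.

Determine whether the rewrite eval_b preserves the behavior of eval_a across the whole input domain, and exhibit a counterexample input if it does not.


The rewrite breaks on base=1, step=0, limit=-3, where the results are 21 and -63.
eval_a: extra = 3; ((step * base) == (step + step)) -> true; extra = 3; (((step - base) - (5 + -5)) == (-step)) -> false; step = -2; return 21
eval_b: shift = 3; ((step * base) == (step + step)) -> true; shift = -9; (((step - base) - (5 + -5)) == (-step)) -> false; step = -2; return -63
verdict: not equivalent; witness: base=1, step=0, limit=-3


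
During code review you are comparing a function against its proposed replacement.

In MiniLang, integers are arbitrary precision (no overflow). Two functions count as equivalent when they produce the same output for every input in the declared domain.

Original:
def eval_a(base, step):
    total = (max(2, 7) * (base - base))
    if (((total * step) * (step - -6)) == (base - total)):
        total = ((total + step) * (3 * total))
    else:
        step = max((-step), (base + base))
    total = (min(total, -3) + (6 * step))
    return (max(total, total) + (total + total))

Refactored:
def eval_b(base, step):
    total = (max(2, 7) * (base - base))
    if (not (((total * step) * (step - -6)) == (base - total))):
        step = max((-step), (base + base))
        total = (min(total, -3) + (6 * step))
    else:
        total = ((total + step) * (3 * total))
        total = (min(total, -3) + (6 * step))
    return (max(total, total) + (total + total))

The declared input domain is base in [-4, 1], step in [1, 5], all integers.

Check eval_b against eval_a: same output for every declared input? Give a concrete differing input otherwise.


Comparing the listings, the differences include: boolean connective usage differs; also arithmetic usage differs; also statement counts differ; also min/max/abs usage differs; also constant usage differs.
One worked example (base=-2, step=4) — eval_a: total becomes 0; next (((total * step) * (step - -6)) == (base - total)) evaluates to false; next step becomes -4; next total becomes -27; next final value -81; eval_b: total becomes 0; next (not (((total * step) * (step - -6)) == (base - total))) evaluates to true; next step becomes -4; next total becomes -27; next final value -81; agreement on -81.
Checked all 30 inputs in the declared domain: the outputs agree on every one.
verdict: equivalent


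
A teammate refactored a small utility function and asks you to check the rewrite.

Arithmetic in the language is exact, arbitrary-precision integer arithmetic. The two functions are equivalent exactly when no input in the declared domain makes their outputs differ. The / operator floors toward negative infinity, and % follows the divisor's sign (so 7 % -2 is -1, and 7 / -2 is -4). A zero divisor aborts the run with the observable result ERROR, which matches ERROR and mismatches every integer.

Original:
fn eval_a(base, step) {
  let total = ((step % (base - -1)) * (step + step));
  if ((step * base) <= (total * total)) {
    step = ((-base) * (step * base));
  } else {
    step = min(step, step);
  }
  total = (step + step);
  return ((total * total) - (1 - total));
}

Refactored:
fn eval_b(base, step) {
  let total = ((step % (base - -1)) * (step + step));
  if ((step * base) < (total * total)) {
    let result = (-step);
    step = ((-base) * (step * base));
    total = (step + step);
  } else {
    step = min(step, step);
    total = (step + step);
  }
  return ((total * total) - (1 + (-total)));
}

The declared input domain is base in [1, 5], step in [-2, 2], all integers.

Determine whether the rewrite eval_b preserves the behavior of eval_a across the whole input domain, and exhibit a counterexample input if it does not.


The rewrite breaks on base=4, step=1, where the results are 991 and 5.
eval_a: total=2, then ((step * base) <= (total * total)) is true, then step=-16, then total=-32, then returns 991
eval_b: total=2, then ((step * base) < (total * total)) is false, then step=1, then total=2, then returns 5
verdict: not equivalent; witness: base=4, step=1


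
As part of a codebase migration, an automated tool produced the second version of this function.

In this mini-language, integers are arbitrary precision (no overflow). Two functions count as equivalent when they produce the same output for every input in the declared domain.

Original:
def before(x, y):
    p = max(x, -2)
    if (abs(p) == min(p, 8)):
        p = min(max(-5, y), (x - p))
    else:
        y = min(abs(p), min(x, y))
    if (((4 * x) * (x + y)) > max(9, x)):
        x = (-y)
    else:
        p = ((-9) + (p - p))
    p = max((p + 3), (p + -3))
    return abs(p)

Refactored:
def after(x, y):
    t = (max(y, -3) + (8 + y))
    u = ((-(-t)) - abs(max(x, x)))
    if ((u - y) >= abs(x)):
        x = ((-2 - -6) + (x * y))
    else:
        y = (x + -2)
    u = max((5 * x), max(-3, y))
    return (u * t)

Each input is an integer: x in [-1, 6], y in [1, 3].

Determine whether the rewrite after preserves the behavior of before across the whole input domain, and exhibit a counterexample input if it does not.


There is a counterexample at x=-1, y=1: 6 on one side, 150 on the other.
before: p = -1; (abs(p) == min(p, 8)) -> false; y = -1; (((4 * x) * (x + y)) > max(9, x)) -> false; p = -9; p = -6; return 6
after: t = 10; u = 9; ((u - y) >= abs(x)) -> true; x = 3; u = 15; return 150
verdict: not equivalent; witness: x=-1, y=1


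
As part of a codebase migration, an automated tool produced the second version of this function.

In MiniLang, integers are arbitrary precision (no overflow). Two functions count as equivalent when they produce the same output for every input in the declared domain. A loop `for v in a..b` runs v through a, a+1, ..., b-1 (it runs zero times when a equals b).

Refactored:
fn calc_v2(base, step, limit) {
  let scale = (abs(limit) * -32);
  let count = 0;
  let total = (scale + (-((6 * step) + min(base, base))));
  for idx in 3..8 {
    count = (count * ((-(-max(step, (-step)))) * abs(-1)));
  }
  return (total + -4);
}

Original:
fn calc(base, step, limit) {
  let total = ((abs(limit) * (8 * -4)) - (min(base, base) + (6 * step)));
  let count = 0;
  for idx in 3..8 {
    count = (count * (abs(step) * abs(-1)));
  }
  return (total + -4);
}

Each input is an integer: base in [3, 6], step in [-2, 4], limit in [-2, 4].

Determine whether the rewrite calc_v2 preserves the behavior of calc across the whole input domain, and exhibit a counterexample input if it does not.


Differences: min/max/abs usage differs; local variable names differ; constant usage differs; arithmetic usage differs; statement counts differ — yet all 196 inputs agree.
verdict: equivalent


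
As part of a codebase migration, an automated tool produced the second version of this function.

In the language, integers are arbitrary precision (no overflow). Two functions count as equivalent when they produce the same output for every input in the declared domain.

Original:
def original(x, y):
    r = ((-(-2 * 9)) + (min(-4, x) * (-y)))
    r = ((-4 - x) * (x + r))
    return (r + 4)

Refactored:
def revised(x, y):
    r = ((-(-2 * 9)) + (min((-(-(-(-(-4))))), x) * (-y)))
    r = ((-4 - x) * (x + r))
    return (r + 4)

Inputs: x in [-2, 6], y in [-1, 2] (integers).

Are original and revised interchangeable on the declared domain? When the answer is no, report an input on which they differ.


Reading the diff, among the changes: same computation, different form.
Spot check at x=-2, y=-1 — original: r = 14; r = -24; return -20. revised: r = 14; r = -24; return -20. Both give -20.
Every one of the 36 inputs gives matching results.
verdict: equivalent


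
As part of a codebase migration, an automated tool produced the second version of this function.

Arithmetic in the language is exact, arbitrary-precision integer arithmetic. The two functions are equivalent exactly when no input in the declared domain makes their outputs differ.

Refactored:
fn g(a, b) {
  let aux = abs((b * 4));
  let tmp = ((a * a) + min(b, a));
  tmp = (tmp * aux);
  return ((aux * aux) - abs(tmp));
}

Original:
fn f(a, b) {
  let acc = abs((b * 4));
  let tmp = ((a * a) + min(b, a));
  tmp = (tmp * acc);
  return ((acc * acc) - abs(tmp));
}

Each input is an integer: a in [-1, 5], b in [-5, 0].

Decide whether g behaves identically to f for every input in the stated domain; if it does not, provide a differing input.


Behavior is preserved: although local variable names differ, the outputs never diverge.
Tracing a=-1, b=-3: f: acc := 12 | tmp := -2 | tmp := -24 | result 120 | g: aux := 12 | tmp := -2 | tmp := -24 | result 120 — matching result 120.
Every one of the 42 inputs gives matching results.
verdict: equivalent


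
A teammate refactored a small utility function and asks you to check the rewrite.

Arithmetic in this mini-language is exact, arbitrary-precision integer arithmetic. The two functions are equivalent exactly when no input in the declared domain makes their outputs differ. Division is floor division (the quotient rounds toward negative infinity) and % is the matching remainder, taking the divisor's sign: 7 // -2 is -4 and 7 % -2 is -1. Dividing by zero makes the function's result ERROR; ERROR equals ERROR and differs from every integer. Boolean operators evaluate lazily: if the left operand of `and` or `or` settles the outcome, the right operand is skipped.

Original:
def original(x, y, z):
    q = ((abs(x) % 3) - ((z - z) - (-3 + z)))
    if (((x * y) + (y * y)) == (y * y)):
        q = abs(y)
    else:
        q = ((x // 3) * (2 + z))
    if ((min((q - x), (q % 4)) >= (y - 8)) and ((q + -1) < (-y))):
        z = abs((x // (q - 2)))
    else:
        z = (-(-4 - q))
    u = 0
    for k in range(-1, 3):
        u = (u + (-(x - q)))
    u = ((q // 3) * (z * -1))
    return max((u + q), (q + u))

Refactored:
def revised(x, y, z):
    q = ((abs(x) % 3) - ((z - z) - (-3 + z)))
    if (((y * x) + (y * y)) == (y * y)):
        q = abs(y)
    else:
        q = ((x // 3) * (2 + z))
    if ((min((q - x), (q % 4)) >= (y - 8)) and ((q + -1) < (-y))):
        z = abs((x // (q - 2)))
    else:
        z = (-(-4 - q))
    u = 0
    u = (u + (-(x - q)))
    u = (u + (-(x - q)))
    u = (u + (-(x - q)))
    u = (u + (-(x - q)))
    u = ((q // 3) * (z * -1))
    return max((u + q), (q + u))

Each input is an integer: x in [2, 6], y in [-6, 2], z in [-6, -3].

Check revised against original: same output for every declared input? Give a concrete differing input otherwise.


Side by side, the visible changes include: local variable names differ, plus statement counts differ, plus arithmetic usage differs, plus loop structure differs.
As a probe, take x=4, y=-4, z=-3: original runs q := -5 | (((x * y) + (y * y)) == (y * y)): false | q := -1 | ((min((q - x), (q % 4)) >= (y - 8)) and ((q + -1) < (-y))): true | z := 2 | u := 0 | iter k=-1: | u := -5 | iter k=0: | u := -10 | iter k=1: | u := -15 | iter k=2: | u := -20 | u := 2 | result 1; revised runs q := -5 | (((y * x) + (y * y)) == (y * y)): false | q := -1 | ((min((q - x), (q % 4)) >= (y - 8)) and ((q + -1) < (-y))): true | z := 2 | u := 0 | u := -5 | u := -10 | u := -15 | u := -20 | u := 2 | result 1; both end at 1.
An exhaustive pass over the 180 declared inputs shows identical outputs.
verdict: equivalent


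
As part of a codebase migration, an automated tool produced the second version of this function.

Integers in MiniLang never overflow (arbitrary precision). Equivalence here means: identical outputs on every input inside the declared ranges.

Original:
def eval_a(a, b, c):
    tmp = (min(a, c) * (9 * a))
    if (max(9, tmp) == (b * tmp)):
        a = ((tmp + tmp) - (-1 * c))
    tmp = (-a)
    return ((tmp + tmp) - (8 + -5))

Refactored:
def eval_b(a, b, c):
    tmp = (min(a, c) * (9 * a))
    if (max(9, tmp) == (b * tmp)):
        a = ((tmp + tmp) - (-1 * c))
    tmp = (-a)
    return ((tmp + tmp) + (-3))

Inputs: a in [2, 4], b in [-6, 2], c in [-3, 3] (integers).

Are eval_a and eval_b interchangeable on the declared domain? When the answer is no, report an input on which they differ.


This is a faithful refactor — constant usage differs, plus arithmetic usage differs, but the computed results match everywhere.
Spot check at a=2, b=-4, c=0 — eval_a: tmp := 0 | (max(9, tmp) == (b * tmp)): false | tmp := -2 | result -7. eval_b: tmp := 0 | (max(9, tmp) == (b * tmp)): false | tmp := -2 | result -7. Both give -7.
Sweeping the whole domain (189 inputs) finds no disagreement.
verdict: equivalent


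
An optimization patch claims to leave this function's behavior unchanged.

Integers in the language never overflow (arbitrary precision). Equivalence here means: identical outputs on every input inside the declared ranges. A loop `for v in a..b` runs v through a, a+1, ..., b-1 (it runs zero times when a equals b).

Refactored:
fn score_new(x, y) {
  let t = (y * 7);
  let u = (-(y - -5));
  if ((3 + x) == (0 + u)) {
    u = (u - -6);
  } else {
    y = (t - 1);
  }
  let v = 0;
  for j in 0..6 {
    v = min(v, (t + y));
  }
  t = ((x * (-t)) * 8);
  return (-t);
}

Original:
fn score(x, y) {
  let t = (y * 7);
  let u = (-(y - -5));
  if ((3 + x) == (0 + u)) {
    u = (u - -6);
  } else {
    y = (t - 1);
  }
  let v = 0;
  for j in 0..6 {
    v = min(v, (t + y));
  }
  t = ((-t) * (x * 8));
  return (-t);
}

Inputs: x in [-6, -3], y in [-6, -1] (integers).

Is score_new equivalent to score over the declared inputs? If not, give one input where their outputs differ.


The two are interchangeable: same computation, different form, and every declared input agrees.
One worked example (x=-6, y=-3) — score: t=-21, then u=-2, then ((3 + x) == (0 + u)) is false, then y=-22, then v=0, then (j=0), then v=-43, then (j=1), then v=-43, then (j=2), then v=-43, then (j=3), then v=-43, then (j=4), then v=-43, then (j=5), then v=-43, then t=-1008, then returns 1008; score_new: t=-21, then u=-2, then ((3 + x) == (0 + u)) is false, then y=-22, then v=0, then (j=0), then v=-43, then (j=1), then v=-43, then (j=2), then v=-43, then (j=3), then v=-43, then (j=4), then v=-43, then (j=5), then v=-43, then t=-1008, then returns 1008; agreement on 1008.
Every one of the 24 inputs gives matching results.
verdict: equivalent


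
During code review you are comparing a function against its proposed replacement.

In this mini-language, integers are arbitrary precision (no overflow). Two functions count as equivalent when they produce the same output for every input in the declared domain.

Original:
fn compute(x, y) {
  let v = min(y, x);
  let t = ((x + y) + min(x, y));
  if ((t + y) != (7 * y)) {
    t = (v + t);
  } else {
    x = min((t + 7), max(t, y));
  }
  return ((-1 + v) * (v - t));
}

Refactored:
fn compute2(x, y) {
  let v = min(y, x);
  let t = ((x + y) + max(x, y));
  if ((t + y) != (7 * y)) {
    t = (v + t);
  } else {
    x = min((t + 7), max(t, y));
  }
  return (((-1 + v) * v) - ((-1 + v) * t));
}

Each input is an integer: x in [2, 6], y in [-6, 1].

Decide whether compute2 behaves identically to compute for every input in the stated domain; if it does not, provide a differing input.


Take x=2, y=-6.
compute: v becomes -6; next t becomes -10; next ((t + y) != (7 * y)) evaluates to true; next t becomes -16; next final value -70
compute2: v becomes -6; next t becomes -2; next ((t + y) != (7 * y)) evaluates to true; next t becomes -8; next final value -14
-70 != -14, so the rewrite changes behavior.
verdict: not equivalent; witness: x=2, y=-6


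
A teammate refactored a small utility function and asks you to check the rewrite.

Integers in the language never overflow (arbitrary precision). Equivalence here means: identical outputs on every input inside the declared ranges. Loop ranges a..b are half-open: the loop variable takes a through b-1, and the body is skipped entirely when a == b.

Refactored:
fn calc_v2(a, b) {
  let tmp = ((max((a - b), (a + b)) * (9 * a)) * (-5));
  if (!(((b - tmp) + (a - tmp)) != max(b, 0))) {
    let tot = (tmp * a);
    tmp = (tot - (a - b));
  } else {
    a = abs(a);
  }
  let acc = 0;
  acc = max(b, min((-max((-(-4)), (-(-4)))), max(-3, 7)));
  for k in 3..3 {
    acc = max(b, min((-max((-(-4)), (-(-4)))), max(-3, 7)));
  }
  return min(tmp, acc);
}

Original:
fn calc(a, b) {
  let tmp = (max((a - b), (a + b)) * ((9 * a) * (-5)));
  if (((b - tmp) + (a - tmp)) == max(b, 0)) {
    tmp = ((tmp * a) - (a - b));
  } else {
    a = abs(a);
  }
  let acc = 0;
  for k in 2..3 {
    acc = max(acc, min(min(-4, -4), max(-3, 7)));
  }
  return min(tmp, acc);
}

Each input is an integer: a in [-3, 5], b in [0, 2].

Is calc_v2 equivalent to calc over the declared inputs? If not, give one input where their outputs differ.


There is a counterexample at a=-1, b=2: 0 on one side, 2 on the other.
calc: tmp := 45 | (((b - tmp) + (a - tmp)) == max(b, 0)): false | a := 1 | acc := 0 | iter k=2: | acc := 0 | result 0
calc_v2: tmp := 45 | (!(((b - tmp) + (a - tmp)) != max(b, 0))): false | a := 1 | acc := 0 | acc := 2 | loop over k: empty range | result 2
verdict: not equivalent; witness: a=-1, b=2


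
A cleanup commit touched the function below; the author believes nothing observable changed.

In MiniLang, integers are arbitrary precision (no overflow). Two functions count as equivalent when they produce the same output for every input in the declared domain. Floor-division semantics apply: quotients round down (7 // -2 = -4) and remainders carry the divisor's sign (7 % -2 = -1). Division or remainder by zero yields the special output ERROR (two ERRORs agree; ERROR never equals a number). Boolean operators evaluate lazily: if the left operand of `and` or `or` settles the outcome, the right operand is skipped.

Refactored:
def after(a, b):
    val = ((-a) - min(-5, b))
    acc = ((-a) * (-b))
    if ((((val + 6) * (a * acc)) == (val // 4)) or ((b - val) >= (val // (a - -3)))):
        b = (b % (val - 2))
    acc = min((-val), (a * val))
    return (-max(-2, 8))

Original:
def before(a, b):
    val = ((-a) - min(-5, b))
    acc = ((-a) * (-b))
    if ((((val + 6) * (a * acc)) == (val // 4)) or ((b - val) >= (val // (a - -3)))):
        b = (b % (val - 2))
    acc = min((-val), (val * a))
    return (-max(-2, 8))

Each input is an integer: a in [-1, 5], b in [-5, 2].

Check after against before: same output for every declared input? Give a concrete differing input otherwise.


Although same computation, different form, 56/56 inputs agree.
verdict: equivalent


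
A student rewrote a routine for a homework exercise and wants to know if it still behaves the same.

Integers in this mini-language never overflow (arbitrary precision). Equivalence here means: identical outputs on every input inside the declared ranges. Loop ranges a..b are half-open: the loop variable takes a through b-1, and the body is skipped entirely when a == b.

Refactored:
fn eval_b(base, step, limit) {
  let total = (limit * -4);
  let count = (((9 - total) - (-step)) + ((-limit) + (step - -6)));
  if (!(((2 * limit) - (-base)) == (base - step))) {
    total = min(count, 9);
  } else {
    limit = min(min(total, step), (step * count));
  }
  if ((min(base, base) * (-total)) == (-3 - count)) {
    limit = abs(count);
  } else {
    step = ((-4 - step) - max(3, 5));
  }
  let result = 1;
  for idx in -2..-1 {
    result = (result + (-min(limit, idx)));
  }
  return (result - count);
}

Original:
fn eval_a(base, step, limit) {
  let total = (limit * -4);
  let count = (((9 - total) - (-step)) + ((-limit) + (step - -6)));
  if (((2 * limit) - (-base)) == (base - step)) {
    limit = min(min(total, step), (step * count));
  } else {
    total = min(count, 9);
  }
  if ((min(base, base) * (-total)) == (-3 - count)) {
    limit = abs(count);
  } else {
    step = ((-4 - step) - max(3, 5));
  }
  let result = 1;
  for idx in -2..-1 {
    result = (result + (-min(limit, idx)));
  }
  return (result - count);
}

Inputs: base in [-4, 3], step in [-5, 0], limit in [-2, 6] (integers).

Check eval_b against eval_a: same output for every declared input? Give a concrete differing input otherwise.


The two are interchangeable: boolean connective usage differs, and every declared input agrees.
Spot check at base=-2, step=-1, limit=-2 — eval_a: total := 8 | count := 7 | (((2 * limit) - (-base)) == (base - step)): false | total := 7 | ((min(base, base) * (-total)) == (-3 - count)): false | step := -8 | result := 1 | iter idx=-2: | result := 3 | result -4. eval_b: total := 8 | count := 7 | (!(((2 * limit) - (-base)) == (base - step))): true | total := 7 | ((min(base, base) * (-total)) == (-3 - count)): false | step := -8 | result := 1 | iter idx=-2: | result := 3 | result -4. Both give -4.
Across all 432 domain points the two functions coincide.
verdict: equivalent


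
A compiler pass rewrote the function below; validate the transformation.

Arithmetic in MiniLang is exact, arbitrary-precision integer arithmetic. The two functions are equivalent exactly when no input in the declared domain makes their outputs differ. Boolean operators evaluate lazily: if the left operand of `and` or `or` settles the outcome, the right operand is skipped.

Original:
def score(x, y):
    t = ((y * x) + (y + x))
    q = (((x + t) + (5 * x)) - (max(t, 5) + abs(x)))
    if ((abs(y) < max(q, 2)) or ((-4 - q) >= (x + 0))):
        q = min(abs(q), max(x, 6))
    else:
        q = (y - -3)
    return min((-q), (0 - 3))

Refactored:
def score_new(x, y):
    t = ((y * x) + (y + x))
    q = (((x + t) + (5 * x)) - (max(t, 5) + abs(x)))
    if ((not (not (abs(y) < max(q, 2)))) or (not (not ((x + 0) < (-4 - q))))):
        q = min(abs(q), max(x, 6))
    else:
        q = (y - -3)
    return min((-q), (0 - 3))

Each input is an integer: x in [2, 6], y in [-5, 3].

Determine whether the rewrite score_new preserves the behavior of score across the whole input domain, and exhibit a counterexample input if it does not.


The rewrite breaks on x=3, y=-5, where the results are -6 and -3.
score: t = -17; q = -7; ((abs(y) < max(q, 2)) or ((-4 - q) >= (x + 0))) -> true; q = 6; return -6
score_new: t = -17; q = -7; ((not (not (abs(y) < max(q, 2)))) or (not (not ((x + 0) < (-4 - q))))) -> false; q = -2; return -3
verdict: not equivalent; witness: x=3, y=-5


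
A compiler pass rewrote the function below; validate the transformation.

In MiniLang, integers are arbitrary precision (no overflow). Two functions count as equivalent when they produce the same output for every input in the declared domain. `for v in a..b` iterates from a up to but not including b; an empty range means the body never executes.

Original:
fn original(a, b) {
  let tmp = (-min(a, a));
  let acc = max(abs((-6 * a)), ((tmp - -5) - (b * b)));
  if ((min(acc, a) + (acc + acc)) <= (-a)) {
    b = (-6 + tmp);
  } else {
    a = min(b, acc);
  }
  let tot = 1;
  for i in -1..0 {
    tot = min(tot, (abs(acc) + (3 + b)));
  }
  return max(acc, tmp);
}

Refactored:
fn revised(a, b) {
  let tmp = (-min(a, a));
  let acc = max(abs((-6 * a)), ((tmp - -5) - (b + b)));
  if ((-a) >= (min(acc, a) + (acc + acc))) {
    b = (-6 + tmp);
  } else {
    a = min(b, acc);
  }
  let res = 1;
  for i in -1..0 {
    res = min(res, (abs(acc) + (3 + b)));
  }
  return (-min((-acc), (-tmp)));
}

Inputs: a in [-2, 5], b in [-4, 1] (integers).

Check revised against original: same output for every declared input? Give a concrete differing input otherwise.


On input a=-2, b=-4, original returns 12 while revised returns 15.
verdict: not equivalent; witness: a=-2, b=-4


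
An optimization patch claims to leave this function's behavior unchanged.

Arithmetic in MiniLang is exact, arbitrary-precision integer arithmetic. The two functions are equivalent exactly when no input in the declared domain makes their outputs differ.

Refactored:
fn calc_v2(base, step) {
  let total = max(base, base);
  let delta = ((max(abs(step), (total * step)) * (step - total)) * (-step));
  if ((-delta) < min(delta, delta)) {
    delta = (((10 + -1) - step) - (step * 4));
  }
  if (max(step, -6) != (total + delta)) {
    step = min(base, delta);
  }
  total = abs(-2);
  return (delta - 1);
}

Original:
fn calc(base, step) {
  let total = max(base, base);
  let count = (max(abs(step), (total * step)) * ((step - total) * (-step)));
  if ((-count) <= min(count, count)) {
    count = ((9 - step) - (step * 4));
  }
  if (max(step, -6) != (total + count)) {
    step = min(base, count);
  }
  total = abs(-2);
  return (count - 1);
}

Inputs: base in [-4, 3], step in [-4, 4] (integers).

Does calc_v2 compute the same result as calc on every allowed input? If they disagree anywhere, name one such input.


Evaluate both at base=-4, step=-4.
calc: total=-4, then count=0, then ((-count) <= min(count, count)) is true, then count=29, then (max(step, -6) != (total + count)) is true, then step=-4, then total=2, then returns 28
calc_v2: total=-4, then delta=0, then ((-delta) < min(delta, delta)) is false, then (max(step, -6) != (total + delta)) is false, then total=2, then returns -1
28 and -1 differ, so these are not the same function on this domain.
verdict: not equivalent; witness: base=-4, step=-4
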